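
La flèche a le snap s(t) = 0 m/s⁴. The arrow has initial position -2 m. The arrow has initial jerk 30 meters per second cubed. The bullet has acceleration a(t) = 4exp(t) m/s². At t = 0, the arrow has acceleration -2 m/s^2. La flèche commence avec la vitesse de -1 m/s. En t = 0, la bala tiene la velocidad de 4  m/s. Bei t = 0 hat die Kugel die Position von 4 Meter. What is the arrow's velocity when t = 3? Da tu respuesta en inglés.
To find the answer, we compute 3 integrals of s(t) = 0. Taking ∫s(t)dt and applying j(0) = 30, we find j(t) = 30. Finding the antiderivative of j(t) and using a(0) = -2: a(t) = 30·t - 2. Finding the antiderivative of a(t) and using v(0) = -1: v(t) = 15·t^2 - 2·t - 1. Using v(t) = 15·t^2 - 2·t - 1 and substituting t = 3, we find v = 128.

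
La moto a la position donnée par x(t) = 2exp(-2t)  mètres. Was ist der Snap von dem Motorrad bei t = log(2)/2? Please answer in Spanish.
Debemos derivar nuestra ecuación de la posición x(t) = 2·exp(-2·t) 4 veces. La derivada de la posición da la velocidad: v(t) = -4·exp(-2·t). Derivando la velocidad, obtenemos la aceleración: a(t) = 8·exp(-2·t). La derivada de la aceleración da la sacudida: j(t) = -16·exp(-2·t). Tomando d/dt de j(t), encontramos s(t) = 32·exp(-2·t). De la ecuación del snap s(t) = 32·exp(-2·t), sustituimos t = log(2)/2 para obtener s = 16.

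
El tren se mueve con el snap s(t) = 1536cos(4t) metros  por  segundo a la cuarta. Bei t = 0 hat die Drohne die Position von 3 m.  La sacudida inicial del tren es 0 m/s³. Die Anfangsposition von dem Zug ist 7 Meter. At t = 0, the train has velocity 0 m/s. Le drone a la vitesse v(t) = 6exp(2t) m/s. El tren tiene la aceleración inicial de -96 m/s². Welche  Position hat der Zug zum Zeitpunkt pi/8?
Wir müssen das Integral unserer Gleichung für den Snap s(t) = 1536·cos(4·t) 4-mal finden. Mit ∫s(t)dt und Anwendung von j(0) = 0, finden wir j(t) = 384·sin(4·t). Durch Integration von dem Ruck und Verwendung der Anfangsbedingung a(0) = -96, erhalten wir a(t) = -96·cos(4·t). Die Stammfunktion von der Beschleunigung, mit v(0) = 0, ergibt die Geschwindigkeit: v(t) = -24·sin(4·t). Das Integral von der Geschwindigkeit ist die Position. Mit x(0) = 7 erhalten wir x(t) = 6·cos(4·t) + 1. Wir haben die Position x(t) = 6·cos(4·t) + 1. Durch Einsetzen von t = pi/8: x(pi/8) = 1.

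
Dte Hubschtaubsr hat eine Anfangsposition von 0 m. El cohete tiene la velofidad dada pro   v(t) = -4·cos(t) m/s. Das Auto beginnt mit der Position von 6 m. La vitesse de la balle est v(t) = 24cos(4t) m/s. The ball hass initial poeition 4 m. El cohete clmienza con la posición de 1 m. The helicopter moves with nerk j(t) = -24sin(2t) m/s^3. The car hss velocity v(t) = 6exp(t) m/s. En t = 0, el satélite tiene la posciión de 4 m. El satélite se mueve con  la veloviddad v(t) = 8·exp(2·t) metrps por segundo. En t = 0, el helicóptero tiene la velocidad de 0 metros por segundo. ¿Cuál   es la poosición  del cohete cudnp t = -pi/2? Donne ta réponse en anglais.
To find the answer, we compute 1 integral of v(t) = -4·cos(t). The integral of velocity, with x(0) = 1, gives position: x(t) = 1 - 4·sin(t). Using x(t) = 1 - 4·sin(t) and substituting t = -pi/2, we find x = 5.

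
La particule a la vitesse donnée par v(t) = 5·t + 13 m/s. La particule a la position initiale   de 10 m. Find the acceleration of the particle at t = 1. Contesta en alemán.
Wir müssen unsere Gleichung für die Geschwindigkeit v(t) = 5·t + 13 1-mal ableiten. Die Ableitung von der Geschwindigkeit ergibt die Beschleunigung: a(t) = 5. Mit a(t) = 5 und Einsetzen von t = 1, finden wir a = 5.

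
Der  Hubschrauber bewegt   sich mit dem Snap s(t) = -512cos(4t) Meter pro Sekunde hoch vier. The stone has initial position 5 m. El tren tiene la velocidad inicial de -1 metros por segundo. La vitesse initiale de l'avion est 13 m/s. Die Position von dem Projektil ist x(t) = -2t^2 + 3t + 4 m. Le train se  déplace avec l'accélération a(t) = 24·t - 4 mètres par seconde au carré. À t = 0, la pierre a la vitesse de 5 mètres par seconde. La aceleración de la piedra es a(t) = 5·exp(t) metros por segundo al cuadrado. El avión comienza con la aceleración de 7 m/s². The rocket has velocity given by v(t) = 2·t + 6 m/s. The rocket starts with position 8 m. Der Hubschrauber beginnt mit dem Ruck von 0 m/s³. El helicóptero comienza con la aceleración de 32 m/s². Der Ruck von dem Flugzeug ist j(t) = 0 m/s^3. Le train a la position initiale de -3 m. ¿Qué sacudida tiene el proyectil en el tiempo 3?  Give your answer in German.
Wir müssen unsere Gleichung für die Position x(t) = -2·t^2 + 3·t + 4 3-mal ableiten. Die Ableitung von der Position ergibt die Geschwindigkeit: v(t) = 3 - 4·t. Mit d/dt von v(t) finden wir a(t) = -4. Die Ableitung von der Beschleunigung ergibt den Ruck: j(t) = 0. Mit j(t) = 0 und Einsetzen von t = 3, finden wir j = 0.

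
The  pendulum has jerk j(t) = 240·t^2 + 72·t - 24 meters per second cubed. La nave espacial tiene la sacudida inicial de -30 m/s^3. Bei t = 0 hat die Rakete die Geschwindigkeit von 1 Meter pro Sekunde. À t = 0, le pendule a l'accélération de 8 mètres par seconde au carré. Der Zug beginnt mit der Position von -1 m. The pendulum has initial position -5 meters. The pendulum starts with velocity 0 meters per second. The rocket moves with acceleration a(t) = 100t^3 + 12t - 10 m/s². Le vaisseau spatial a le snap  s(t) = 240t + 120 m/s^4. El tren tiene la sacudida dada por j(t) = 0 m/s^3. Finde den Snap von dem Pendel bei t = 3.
Ausgehend von dem Ruck j(t) = 240·t^2 + 72·t - 24, nehmen wir 1 Ableitung. Mit d/dt von j(t) finden wir s(t) = 480·t + 72. Aus der Gleichung für den Snap s(t) = 480·t + 72, setzen wir t = 3 ein und erhalten s = 1512.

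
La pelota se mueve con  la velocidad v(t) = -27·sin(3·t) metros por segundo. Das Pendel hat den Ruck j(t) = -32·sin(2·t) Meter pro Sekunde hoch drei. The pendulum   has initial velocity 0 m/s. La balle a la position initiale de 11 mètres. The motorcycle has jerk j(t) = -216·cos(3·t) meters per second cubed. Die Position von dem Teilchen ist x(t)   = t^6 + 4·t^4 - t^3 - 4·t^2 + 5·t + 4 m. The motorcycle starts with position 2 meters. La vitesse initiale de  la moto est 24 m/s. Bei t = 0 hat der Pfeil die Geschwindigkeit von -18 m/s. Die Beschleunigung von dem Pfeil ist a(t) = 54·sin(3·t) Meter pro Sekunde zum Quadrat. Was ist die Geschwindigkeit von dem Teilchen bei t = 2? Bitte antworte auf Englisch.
To solve this, we need to take 1 derivative of our position equation x(t) = t^6 + 4·t^4 - t^3 - 4·t^2 + 5·t + 4. Differentiating position, we get velocity: v(t) = 6·t^5 + 16·t^3 - 3·t^2 - 8·t + 5. Using v(t) = 6·t^5 + 16·t^3 - 3·t^2 - 8·t + 5 and substituting t = 2, we find v = 297.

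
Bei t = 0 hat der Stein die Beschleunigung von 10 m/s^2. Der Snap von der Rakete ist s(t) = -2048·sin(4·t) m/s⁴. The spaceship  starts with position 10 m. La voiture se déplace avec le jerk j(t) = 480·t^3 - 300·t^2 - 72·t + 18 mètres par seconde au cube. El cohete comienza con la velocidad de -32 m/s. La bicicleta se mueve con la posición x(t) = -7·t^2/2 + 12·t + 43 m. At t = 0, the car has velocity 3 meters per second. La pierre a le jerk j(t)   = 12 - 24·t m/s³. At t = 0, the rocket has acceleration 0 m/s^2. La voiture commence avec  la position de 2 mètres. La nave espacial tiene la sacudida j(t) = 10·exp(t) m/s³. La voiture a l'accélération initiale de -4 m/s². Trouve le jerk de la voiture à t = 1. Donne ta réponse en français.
De l'équation du jerk j(t) = 480·t^3 - 300·t^2 - 72·t + 18, nous substituons t = 1 pour obtenir j = 126.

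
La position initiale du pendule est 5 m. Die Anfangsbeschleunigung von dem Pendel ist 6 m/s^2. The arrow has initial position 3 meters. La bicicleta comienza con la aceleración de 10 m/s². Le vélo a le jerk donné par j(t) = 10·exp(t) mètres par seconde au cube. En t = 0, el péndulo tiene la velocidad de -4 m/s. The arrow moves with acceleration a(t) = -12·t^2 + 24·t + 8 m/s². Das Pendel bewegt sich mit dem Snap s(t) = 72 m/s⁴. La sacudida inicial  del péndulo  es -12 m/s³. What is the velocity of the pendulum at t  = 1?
We need to integrate our snap equation s(t) = 72 3 times. The antiderivative of snap, with j(0) = -12, gives jerk: j(t) = 72·t - 12. Taking ∫j(t)dt and applying a(0) = 6, we find a(t) = 36·t^2 - 12·t + 6. Taking ∫a(t)dt and applying v(0) = -4, we find v(t) = 12·t^3 - 6·t^2 + 6·t - 4. We have velocity v(t) = 12·t^3 - 6·t^2 + 6·t - 4. Substituting t = 1: v(1) = 8.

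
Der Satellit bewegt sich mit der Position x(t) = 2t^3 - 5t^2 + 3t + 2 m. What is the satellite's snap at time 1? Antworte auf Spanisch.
Debemos derivar nuestra ecuación de la posición x(t) = 2·t^3 - 5·t^2 + 3·t + 2 4 veces. Derivando la posición, obtenemos la velocidad: v(t) = 6·t^2 - 10·t + 3. La derivada de la velocidad da la aceleración: a(t) = 12·t - 10. La derivada de la aceleración da la sacudida: j(t) = 12. Tomando d/dt de j(t), encontramos s(t) = 0. De la ecuación del snap s(t) = 0, sustituimos t = 1 para obtener s = 0.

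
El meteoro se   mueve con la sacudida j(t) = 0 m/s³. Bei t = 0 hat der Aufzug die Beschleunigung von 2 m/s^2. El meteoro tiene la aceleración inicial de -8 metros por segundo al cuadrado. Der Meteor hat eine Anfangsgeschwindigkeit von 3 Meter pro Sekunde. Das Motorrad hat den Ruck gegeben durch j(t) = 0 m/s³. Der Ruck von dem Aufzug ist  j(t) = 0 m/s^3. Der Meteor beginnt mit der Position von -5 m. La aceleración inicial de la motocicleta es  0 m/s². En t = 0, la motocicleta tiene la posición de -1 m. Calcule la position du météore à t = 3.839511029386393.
En partant du jerk j(t) = 0, nous prenons 3 intégrales. En intégrant le jerk et en utilisant la condition initiale a(0) = -8, nous obtenons a(t) = -8. La primitive de l'accélération est la vitesse. En utilisant v(0) = 3, nous obtenons v(t) = 3 - 8·t. La primitive de la vitesse est la position. En utilisant x(0) = -5, nous obtenons x(t) = -4·t^2 + 3·t - 5. Nous avons la position x(t) = -4·t^2 + 3·t - 5. En substituant t = 3.839511029386393: x(3.839511029386393) = -52.4488466909599.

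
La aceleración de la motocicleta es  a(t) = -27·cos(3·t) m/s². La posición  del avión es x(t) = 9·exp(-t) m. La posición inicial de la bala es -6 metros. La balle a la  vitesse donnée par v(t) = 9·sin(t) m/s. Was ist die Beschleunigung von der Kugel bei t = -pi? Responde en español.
Debemos derivar nuestra ecuación de la velocidad v(t) = 9·sin(t) 1 vez. La derivada de la velocidad da la aceleración: a(t) = 9·cos(t). De la ecuación de la aceleración a(t) = 9·cos(t), sustituimos t = -pi para obtener a = -9.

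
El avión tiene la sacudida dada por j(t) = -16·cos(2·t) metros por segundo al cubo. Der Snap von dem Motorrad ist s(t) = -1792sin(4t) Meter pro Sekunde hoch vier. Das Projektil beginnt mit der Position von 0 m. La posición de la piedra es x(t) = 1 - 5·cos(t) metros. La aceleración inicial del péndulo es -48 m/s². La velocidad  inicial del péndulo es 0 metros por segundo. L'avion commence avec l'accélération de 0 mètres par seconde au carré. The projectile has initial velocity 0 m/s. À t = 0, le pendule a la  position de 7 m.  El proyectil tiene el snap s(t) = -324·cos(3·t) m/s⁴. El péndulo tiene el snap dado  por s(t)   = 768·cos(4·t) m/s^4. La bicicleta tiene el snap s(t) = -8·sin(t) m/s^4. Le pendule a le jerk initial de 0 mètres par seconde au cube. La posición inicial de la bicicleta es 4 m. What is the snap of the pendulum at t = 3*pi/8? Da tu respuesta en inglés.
We have snap s(t) = 768·cos(4·t). Substituting t = 3*pi/8: s(3*pi/8) = 0.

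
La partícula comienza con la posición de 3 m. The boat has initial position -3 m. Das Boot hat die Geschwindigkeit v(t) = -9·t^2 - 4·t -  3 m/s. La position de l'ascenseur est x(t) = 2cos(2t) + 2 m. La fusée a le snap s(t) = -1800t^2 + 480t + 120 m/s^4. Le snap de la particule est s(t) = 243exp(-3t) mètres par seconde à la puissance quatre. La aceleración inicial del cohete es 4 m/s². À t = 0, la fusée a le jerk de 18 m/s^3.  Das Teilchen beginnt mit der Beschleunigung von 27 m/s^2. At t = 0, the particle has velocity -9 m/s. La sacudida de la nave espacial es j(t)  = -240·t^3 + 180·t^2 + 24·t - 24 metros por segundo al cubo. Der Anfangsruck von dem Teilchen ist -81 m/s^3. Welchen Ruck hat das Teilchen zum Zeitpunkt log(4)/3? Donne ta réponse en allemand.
Wir müssen das Integral unserer Gleichung für den Snap s(t) = 243·exp(-3·t) 1-mal finden. Die Stammfunktion von dem Snap, mit j(0) = -81, ergibt den Ruck: j(t) = -81·exp(-3·t). Aus der Gleichung für den Ruck j(t) = -81·exp(-3·t), setzen wir t = log(4)/3 ein und erhalten j = -81/4.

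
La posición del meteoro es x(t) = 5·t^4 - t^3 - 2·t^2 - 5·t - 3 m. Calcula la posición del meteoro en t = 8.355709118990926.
Tenemos la posición x(t) = 5·t^4 - t^3 - 2·t^2 - 5·t - 3. Sustituyendo t = 8.355709118990926: x(8.355709118990926) = 23604.8861154556.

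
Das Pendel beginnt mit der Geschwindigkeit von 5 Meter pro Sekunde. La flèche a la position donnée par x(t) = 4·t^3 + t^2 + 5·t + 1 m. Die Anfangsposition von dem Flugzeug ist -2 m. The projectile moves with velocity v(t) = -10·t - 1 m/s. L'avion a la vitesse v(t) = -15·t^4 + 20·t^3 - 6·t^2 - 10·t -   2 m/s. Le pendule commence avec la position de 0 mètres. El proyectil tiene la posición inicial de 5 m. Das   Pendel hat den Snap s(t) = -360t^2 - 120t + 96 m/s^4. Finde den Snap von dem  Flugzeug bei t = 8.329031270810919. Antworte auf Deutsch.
Ausgehend von der Geschwindigkeit v(t) = -15·t^4 + 20·t^3 - 6·t^2 - 10·t - 2, nehmen wir 3 Ableitungen. Durch Ableiten von der Geschwindigkeit erhalten wir die Beschleunigung: a(t) = -60·t^3 + 60·t^2 - 12·t - 10. Die Ableitung von der Beschleunigung ergibt den Ruck: j(t) = -180·t^2 + 120·t - 12. Mit d/dt von j(t) finden wir s(t) = 120 - 360·t. Aus der Gleichung für den Snap s(t) = 120 - 360·t, setzen wir t = 8.329031270810919 ein und erhalten s = -2878.45125749193.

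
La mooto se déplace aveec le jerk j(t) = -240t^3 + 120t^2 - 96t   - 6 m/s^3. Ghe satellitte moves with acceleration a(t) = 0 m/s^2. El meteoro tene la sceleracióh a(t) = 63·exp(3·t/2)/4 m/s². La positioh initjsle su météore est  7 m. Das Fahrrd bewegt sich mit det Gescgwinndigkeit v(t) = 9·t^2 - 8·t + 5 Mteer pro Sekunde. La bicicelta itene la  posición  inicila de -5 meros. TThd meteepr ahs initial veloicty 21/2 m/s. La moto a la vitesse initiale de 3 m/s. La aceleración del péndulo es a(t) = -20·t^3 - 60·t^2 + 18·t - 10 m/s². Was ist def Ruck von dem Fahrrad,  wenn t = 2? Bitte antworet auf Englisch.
We must differentiate our velocity equation v(t) = 9·t^2 - 8·t + 5 2 times. The derivative of velocity gives acceleration: a(t) = 18·t - 8. Differentiating acceleration, we get jerk: j(t) = 18. We have jerk j(t) = 18. Substituting t = 2: j(2) = 18.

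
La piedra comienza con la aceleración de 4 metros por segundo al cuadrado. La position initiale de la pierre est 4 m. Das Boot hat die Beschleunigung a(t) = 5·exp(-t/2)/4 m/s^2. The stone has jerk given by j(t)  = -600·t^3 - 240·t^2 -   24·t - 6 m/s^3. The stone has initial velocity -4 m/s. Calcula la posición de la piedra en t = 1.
Necesitamos integrar nuestra ecuación de la sacudida j(t) = -600·t^3 - 240·t^2 - 24·t - 6 3 veces. Integrando la sacudida y usando la condición inicial a(0) = 4, obtenemos a(t) = -150·t^4 - 80·t^3 - 12·t^2 - 6·t + 4. Tomando ∫a(t)dt y aplicando v(0) = -4, encontramos v(t) = -30·t^5 - 20·t^4 - 4·t^3 - 3·t^2 + 4·t - 4. Integrando la velocidad y usando la condición inicial x(0) = 4, obtenemos x(t) = -5·t^6 - 4·t^5 - t^4 - t^3 + 2·t^2 - 4·t + 4. De la ecuación de la posición x(t) = -5·t^6 - 4·t^5 - t^4 - t^3 + 2·t^2 - 4·t + 4, sustituimos t = 1 para obtener x = -9.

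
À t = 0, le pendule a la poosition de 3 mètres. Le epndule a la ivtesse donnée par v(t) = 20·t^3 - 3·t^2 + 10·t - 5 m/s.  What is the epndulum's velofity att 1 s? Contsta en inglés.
We have velocity v(t) = 20·t^3 - 3·t^2 + 10·t - 5. Substituting t = 1: v(1) = 22.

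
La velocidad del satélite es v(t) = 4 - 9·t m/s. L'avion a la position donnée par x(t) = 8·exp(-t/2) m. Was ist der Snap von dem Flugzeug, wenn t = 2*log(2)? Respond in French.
En partant de la position x(t) = 8·exp(-t/2), nous prenons 4 dérivées. En dérivant la position, nous obtenons la vitesse: v(t) = -4·exp(-t/2). En prenant d/dt de v(t), nous trouvons a(t) = 2·exp(-t/2). En dérivant l'accélération, nous obtenons le jerk: j(t) = -exp(-t/2). En prenant d/dt de j(t), nous trouvons s(t) = exp(-t/2)/2. En utilisant s(t) = exp(-t/2)/2 et en substituant t = 2*log(2), nous trouvons s = 1/4.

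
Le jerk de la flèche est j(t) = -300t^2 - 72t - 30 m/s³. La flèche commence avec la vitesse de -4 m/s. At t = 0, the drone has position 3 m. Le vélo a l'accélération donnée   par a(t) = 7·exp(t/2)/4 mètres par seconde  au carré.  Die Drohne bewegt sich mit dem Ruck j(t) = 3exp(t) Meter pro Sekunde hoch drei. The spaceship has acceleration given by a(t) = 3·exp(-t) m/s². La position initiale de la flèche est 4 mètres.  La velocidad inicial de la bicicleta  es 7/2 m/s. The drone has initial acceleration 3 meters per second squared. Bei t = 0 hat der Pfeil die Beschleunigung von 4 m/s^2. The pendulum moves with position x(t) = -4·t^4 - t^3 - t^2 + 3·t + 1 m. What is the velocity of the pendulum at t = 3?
To solve this, we need to take 1 derivative of our position equation x(t) = -4·t^4 - t^3 - t^2 + 3·t + 1. Taking d/dt of x(t), we find v(t) = -16·t^3 - 3·t^2 - 2·t + 3. From the given velocity equation v(t) = -16·t^3 - 3·t^2 - 2·t + 3, we substitute t = 3 to get v = -462.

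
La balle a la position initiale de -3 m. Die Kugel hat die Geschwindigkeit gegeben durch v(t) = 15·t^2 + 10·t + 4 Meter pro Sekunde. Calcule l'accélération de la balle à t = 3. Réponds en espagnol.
Partiendo de la velocidad v(t) = 15·t^2 + 10·t + 4, tomamos 1 derivada. La derivada de la velocidad da la aceleración: a(t) = 30·t + 10. Usando a(t) = 30·t + 10 y sustituyendo t = 3, encontramos a = 100.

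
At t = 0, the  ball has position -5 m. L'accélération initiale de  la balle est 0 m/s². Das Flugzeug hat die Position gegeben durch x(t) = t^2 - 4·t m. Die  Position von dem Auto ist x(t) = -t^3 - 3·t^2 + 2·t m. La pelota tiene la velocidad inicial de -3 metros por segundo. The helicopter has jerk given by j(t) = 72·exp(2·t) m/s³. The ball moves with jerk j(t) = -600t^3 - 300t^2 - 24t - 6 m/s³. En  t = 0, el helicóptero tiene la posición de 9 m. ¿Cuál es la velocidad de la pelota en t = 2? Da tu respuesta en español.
Para resolver esto, necesitamos tomar 2 antiderivadas de nuestra ecuación de la sacudida j(t) = -600·t^3 - 300·t^2 - 24·t - 6. Integrando la sacudida y usando la condición inicial a(0) = 0, obtenemos a(t) = 2·t·(-75·t^3 - 50·t^2 - 6·t - 3). Tomando ∫a(t)dt y aplicando v(0) = -3, encontramos v(t) = -30·t^5 - 25·t^4 - 4·t^3 - 3·t^2 - 3. Usando v(t) = -30·t^5 - 25·t^4 - 4·t^3 - 3·t^2 - 3 y sustituyendo t = 2, encontramos v = -1407.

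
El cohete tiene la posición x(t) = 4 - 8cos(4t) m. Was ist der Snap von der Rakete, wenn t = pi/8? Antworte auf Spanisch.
Debemos derivar nuestra ecuación de la posición x(t) = 4 - 8·cos(4·t) 4 veces. La derivada de la posición da la velocidad: v(t) = 32·sin(4·t). Tomando d/dt de v(t), encontramos a(t) = 128·cos(4·t). Derivando la aceleración, obtenemos la sacudida: j(t) = -512·sin(4·t). La derivada de la sacudida da el snap: s(t) = -2048·cos(4·t). De la ecuación del snap s(t) = -2048·cos(4·t), sustituimos t = pi/8 para obtener s = 0.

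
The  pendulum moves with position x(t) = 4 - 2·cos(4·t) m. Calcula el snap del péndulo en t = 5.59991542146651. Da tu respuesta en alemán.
Ausgehend von der Position x(t) = 4 - 2·cos(4·t), nehmen wir 4 Ableitungen. Mit d/dt von x(t) finden wir v(t) = 8·sin(4·t). Mit d/dt von v(t) finden wir a(t) = 32·cos(4·t). Die Ableitung von der Beschleunigung ergibt den Ruck: j(t) = -128·sin(4·t). Mit d/dt von j(t) finden wir s(t) = -512·cos(4·t). Wir haben den Snap s(t) = -512·cos(4·t). Durch Einsetzen von t = 5.59991542146651: s(5.59991542146651) = 469.868798322978.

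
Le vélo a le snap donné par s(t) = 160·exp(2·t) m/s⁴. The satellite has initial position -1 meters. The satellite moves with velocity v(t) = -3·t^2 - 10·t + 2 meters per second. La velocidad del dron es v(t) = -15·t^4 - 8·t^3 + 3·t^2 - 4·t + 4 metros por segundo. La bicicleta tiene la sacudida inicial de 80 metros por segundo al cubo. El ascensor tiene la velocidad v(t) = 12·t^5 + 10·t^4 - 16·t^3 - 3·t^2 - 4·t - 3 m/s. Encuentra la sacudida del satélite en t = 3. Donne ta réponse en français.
En partant de la vitesse v(t) = -3·t^2 - 10·t + 2, nous prenons 2 dérivées. La dérivée de la vitesse donne l'accélération: a(t) = -6·t - 10. En prenant d/dt de a(t), nous trouvons j(t) = -6. En utilisant j(t) = -6 et en substituant t = 3, nous trouvons j = -6.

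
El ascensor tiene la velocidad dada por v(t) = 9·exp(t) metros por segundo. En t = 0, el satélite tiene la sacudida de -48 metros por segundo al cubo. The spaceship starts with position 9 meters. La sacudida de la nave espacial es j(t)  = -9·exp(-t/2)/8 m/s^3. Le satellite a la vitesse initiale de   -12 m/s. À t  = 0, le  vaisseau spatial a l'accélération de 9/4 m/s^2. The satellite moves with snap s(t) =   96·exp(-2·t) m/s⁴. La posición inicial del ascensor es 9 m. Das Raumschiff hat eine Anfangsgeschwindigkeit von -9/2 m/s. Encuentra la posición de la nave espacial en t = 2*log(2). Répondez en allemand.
Ausgehend von dem Ruck j(t) = -9·exp(-t/2)/8, nehmen wir 3 Integrale. Durch Integration von dem Ruck und Verwendung der Anfangsbedingung a(0) = 9/4, erhalten wir a(t) = 9·exp(-t/2)/4. Das Integral von der Beschleunigung, mit v(0) = -9/2, ergibt die Geschwindigkeit: v(t) = -9·exp(-t/2)/2. Mit ∫v(t)dt und Anwendung von x(0) = 9, finden wir x(t) = 9·exp(-t/2). Mit x(t) = 9·exp(-t/2) und Einsetzen von t = 2*log(2), finden wir x = 9/2.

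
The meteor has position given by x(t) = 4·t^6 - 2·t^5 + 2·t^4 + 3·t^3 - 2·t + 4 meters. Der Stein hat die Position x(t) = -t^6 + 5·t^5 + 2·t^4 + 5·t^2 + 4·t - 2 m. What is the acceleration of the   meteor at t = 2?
Starting from position x(t) = 4·t^6 - 2·t^5 + 2·t^4 + 3·t^3 - 2·t + 4, we take 2 derivatives. Differentiating position, we get velocity: v(t) = 24·t^5 - 10·t^4 + 8·t^3 + 9·t^2 - 2. The derivative of velocity gives acceleration: a(t) = 120·t^4 - 40·t^3 + 24·t^2 + 18·t. We have acceleration a(t) = 120·t^4 - 40·t^3 + 24·t^2 + 18·t. Substituting t = 2: a(2) = 1732.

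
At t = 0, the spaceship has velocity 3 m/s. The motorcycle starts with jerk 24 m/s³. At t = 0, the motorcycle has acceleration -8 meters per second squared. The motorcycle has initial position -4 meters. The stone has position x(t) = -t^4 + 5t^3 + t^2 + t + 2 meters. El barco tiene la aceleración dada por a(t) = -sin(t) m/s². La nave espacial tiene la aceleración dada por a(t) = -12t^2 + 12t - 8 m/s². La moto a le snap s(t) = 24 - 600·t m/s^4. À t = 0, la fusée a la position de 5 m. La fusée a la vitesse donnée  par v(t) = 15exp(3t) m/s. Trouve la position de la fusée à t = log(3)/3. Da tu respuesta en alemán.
Wir müssen das Integral unserer Gleichung für die Geschwindigkeit v(t) = 15·exp(3·t) 1-mal finden. Mit ∫v(t)dt und Anwendung von x(0) = 5, finden wir x(t) = 5·exp(3·t). Wir haben die Position x(t) = 5·exp(3·t). Durch Einsetzen von t = log(3)/3: x(log(3)/3) = 15.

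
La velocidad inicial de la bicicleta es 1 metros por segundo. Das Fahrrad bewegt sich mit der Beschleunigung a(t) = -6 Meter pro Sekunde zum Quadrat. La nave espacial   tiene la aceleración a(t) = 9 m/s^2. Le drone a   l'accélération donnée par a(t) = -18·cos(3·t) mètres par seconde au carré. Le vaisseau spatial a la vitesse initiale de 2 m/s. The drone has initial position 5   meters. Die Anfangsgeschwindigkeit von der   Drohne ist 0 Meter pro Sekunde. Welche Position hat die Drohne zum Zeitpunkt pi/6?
Wir müssen die Stammfunktion unserer Gleichung für die Beschleunigung a(t) = -18·cos(3·t) 2-mal finden. Durch Integration von der Beschleunigung und Verwendung der Anfangsbedingung v(0) = 0, erhalten wir v(t) = -6·sin(3·t). Durch Integration von der Geschwindigkeit und Verwendung der Anfangsbedingung x(0) = 5, erhalten wir x(t) = 2·cos(3·t) + 3. Wir haben die Position x(t) = 2·cos(3·t) + 3. Durch Einsetzen von t = pi/6: x(pi/6) = 3.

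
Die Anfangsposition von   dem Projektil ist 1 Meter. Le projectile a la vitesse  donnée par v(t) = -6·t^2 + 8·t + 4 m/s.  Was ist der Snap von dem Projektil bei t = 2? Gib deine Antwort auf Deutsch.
Um dies zu lösen, müssen wir 3 Ableitungen unserer Gleichung für die Geschwindigkeit v(t) = -6·t^2 + 8·t + 4 nehmen. Mit d/dt von v(t) finden wir a(t) = 8 - 12·t. Durch Ableiten von der Beschleunigung erhalten wir den Ruck: j(t) = -12. Die Ableitung von dem Ruck ergibt den Snap: s(t) = 0. Wir haben den Snap s(t) = 0. Durch Einsetzen von t = 2: s(2) = 0.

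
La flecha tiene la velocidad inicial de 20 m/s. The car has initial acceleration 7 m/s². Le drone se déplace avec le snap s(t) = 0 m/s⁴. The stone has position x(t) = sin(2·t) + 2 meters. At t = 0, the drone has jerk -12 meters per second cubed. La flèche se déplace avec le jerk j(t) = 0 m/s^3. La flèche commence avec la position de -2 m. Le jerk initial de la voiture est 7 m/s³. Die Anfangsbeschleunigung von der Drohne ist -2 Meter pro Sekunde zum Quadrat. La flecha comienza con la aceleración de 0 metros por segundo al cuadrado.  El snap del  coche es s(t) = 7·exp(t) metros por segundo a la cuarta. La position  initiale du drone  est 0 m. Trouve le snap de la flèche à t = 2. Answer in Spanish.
Partiendo de la sacudida j(t) = 0, tomamos 1 derivada. La derivada de la sacudida da el snap: s(t) = 0. De la ecuación del snap s(t) = 0, sustituimos t = 2 para obtener s = 0.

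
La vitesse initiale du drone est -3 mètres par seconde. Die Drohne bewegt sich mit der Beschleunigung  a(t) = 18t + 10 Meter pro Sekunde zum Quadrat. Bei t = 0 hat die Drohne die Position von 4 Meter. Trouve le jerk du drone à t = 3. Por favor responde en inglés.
We must differentiate our acceleration equation a(t) = 18·t + 10 1 time. Differentiating acceleration, we get jerk: j(t) = 18. We have jerk j(t) = 18. Substituting t = 3: j(3) = 18.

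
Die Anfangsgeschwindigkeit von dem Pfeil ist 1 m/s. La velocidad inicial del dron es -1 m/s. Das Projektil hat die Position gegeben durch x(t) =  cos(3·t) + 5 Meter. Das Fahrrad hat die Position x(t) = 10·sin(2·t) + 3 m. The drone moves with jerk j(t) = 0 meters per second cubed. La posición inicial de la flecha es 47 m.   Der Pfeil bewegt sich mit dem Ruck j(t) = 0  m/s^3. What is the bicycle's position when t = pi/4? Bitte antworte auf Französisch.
De l'équation de la position x(t) = 10·sin(2·t) + 3, nous substituons t = pi/4 pour obtenir x = 13.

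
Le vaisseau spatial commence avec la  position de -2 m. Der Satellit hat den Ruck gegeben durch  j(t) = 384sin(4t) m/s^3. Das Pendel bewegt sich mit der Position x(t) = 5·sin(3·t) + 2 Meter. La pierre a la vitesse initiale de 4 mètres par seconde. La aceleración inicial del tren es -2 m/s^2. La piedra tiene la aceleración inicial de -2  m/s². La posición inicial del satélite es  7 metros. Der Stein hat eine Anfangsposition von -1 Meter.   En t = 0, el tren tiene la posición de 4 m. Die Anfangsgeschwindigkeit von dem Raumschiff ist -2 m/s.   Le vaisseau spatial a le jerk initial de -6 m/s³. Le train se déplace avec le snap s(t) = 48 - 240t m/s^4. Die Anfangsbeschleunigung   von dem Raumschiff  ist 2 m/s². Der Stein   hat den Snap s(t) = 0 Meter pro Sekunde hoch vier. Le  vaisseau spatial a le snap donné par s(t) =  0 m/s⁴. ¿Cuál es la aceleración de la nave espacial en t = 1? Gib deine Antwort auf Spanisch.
Para resolver esto, necesitamos tomar 2 antiderivadas de nuestra ecuación del snap s(t) = 0. La integral del snap, con j(0) = -6, da la sacudida: j(t) = -6. Tomando ∫j(t)dt y aplicando a(0) = 2, encontramos a(t) = 2 - 6·t. Usando a(t) = 2 - 6·t y sustituyendo t = 1, encontramos a = -4.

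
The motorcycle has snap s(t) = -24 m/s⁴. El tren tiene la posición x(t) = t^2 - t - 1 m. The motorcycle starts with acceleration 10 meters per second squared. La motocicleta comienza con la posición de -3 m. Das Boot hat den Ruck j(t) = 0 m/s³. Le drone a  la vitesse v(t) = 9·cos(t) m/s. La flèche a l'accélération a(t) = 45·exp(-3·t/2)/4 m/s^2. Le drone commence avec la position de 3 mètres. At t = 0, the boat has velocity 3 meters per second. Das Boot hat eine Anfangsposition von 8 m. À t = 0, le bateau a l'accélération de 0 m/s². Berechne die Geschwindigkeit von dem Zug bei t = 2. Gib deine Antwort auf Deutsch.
Um dies zu lösen, müssen wir 1 Ableitung unserer Gleichung für die Position x(t) = t^2 - t - 1 nehmen. Durch Ableiten von der Position erhalten wir die Geschwindigkeit: v(t) = 2·t - 1. Wir haben die Geschwindigkeit v(t) = 2·t - 1. Durch Einsetzen von t = 2: v(2) = 3.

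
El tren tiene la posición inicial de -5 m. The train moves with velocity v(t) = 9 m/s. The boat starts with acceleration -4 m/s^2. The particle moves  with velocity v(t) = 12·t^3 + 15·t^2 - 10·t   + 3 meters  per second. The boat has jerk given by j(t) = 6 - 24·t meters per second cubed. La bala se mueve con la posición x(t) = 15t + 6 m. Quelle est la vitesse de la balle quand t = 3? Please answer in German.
Wir müssen unsere Gleichung für die Position x(t) = 15·t + 6 1-mal ableiten. Durch Ableiten von der Position erhalten wir die Geschwindigkeit: v(t) = 15. Aus der Gleichung für die Geschwindigkeit v(t) = 15, setzen wir t = 3 ein und erhalten v = 15.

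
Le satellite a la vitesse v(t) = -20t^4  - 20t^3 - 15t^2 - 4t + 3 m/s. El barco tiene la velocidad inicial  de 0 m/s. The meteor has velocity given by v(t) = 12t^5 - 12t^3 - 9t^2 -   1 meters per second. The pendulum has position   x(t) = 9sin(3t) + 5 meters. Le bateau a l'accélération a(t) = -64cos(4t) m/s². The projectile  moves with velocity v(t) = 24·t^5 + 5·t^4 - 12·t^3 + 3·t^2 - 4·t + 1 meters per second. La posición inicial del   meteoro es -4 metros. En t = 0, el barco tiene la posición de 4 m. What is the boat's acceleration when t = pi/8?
Using a(t) = -64·cos(4·t) and substituting t = pi/8, we find a = 0.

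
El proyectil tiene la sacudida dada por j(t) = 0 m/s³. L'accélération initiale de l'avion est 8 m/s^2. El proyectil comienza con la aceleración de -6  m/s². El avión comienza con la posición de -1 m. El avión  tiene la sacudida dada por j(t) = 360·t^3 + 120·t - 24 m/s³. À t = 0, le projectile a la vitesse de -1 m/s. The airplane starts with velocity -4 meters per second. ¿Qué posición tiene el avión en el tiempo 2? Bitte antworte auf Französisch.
Nous devons intégrer notre équation du jerk j(t) = 360·t^3 + 120·t - 24 3 fois. En prenant ∫j(t)dt et en appliquant a(0) = 8, nous trouvons a(t) = 90·t^4 + 60·t^2 - 24·t + 8. La primitive de l'accélération, avec v(0) = -4, donne la vitesse: v(t) = 18·t^5 + 20·t^3 - 12·t^2 + 8·t - 4. En intégrant la vitesse et en utilisant la condition initiale x(0) = -1, nous obtenons x(t) = 3·t^6 + 5·t^4 - 4·t^3 + 4·t^2 - 4·t - 1. En utilisant x(t) = 3·t^6 + 5·t^4 - 4·t^3 + 4·t^2 - 4·t - 1 et en substituant t = 2, nous trouvons x = 247.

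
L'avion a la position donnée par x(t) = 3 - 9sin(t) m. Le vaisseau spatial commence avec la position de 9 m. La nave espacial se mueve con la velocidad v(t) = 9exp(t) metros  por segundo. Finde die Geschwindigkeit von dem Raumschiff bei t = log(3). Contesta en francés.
De l'équation de la vitesse v(t) = 9·exp(t), nous substituons t = log(3) pour obtenir v = 27.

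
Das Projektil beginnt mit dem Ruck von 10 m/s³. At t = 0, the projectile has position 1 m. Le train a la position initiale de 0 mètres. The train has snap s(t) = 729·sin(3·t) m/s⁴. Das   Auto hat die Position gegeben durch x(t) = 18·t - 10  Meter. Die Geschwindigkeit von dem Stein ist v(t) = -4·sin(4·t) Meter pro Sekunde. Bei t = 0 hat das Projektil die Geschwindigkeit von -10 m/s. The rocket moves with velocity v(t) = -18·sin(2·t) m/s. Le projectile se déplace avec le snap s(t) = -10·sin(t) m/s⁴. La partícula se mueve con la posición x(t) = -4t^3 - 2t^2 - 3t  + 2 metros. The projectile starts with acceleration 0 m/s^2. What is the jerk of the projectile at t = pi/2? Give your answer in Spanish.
Partiendo del snap s(t) = -10·sin(t), tomamos 1 integral. Tomando ∫s(t)dt y aplicando j(0) = 10, encontramos j(t) = 10·cos(t). Tenemos la sacudida j(t) = 10·cos(t). Sustituyendo t = pi/2: j(pi/2) = 0.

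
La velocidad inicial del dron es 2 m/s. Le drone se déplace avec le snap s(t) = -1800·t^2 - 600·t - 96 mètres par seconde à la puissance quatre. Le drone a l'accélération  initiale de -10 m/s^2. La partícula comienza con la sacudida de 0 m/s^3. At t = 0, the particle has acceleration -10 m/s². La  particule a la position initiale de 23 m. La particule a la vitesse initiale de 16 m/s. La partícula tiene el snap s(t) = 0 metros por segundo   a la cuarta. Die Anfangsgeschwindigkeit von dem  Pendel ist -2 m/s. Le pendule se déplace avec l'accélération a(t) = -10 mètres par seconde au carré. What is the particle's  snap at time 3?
From the given snap equation s(t) = 0, we substitute t = 3 to get s = 0.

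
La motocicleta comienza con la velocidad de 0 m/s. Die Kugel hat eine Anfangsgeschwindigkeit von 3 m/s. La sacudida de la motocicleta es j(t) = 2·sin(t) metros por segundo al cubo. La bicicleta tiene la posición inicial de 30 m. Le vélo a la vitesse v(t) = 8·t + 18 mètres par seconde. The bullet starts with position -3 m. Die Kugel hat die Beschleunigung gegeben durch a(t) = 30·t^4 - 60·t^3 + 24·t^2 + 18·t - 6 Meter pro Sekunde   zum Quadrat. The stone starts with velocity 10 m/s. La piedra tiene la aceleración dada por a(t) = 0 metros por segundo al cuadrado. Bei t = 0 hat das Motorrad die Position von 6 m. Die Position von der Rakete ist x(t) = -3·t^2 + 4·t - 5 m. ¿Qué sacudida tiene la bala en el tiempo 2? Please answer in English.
We must differentiate our acceleration equation a(t) = 30·t^4 - 60·t^3 + 24·t^2 + 18·t - 6 1 time. Differentiating acceleration, we get jerk: j(t) = 120·t^3 - 180·t^2 + 48·t + 18. Using j(t) = 120·t^3 - 180·t^2 + 48·t + 18 and substituting t = 2, we find j = 354.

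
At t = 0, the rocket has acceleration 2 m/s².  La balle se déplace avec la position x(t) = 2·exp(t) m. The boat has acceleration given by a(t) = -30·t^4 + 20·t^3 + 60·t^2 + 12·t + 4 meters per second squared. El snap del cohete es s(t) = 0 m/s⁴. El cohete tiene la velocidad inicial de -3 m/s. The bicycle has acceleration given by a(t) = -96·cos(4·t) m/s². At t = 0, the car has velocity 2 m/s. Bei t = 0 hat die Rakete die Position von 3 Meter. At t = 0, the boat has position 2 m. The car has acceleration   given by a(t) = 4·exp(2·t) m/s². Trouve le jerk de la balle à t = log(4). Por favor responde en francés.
En partant de la position x(t) = 2·exp(t), nous prenons 3 dérivées. En prenant d/dt de x(t), nous trouvons v(t) = 2·exp(t). La dérivée de la vitesse donne l'accélération: a(t) = 2·exp(t). En prenant d/dt de a(t), nous trouvons j(t) = 2·exp(t). De l'équation du jerk j(t) = 2·exp(t), nous substituons t = log(4) pour obtenir j = 8.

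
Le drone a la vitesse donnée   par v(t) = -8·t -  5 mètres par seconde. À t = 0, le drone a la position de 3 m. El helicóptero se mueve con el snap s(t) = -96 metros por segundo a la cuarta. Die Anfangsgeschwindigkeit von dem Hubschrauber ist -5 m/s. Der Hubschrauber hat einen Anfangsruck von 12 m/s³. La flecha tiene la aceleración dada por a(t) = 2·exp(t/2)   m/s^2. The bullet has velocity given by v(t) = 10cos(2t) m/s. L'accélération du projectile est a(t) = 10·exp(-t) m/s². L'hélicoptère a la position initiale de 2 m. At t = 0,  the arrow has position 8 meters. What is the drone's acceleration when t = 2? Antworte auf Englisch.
To solve this, we need to take 1 derivative of our velocity equation v(t) = -8·t - 5. Taking d/dt of v(t), we find a(t) = -8. Using a(t) = -8 and substituting t = 2, we find a = -8.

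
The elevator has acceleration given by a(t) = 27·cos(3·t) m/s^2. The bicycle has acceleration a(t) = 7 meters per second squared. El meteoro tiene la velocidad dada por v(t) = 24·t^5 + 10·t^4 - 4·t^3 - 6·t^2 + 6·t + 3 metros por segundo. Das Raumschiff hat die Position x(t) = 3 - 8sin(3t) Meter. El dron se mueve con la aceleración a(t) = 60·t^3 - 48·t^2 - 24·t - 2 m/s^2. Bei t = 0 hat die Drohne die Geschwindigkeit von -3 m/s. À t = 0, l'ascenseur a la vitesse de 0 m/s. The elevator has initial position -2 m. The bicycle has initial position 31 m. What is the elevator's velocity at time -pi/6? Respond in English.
Starting from acceleration a(t) = 27·cos(3·t), we take 1 antiderivative. The integral of acceleration is velocity. Using v(0) = 0, we get v(t) = 9·sin(3·t). Using v(t) = 9·sin(3·t) and substituting t = -pi/6, we find v = -9.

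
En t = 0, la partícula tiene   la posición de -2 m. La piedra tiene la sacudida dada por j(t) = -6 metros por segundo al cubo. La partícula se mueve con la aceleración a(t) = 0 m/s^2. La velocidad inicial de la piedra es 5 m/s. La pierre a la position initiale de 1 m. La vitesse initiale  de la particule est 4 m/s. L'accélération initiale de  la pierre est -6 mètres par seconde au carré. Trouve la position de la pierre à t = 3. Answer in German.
Ausgehend von dem Ruck j(t) = -6, nehmen wir 3 Stammfunktionen. Die Stammfunktion von dem Ruck ist die Beschleunigung. Mit a(0) = -6 erhalten wir a(t) = -6·t - 6. Durch Integration von der Beschleunigung und Verwendung der Anfangsbedingung v(0) = 5, erhalten wir v(t) = -3·t^2 - 6·t + 5. Durch Integration von der Geschwindigkeit und Verwendung der Anfangsbedingung x(0) = 1, erhalten wir x(t) = -t^3 - 3·t^2 + 5·t + 1. Mit x(t) = -t^3 - 3·t^2 + 5·t + 1 und Einsetzen von t = 3, finden wir x = -38.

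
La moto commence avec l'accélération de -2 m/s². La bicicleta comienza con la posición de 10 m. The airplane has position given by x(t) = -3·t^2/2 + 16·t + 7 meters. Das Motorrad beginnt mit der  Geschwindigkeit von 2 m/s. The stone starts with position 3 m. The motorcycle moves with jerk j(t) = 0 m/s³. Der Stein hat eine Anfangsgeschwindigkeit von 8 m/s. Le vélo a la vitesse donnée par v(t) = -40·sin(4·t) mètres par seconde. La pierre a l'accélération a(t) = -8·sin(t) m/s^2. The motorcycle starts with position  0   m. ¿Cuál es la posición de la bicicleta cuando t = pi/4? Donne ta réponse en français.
En partant de la vitesse v(t) = -40·sin(4·t), nous prenons 1 intégrale. L'intégrale de la vitesse, avec x(0) = 10, donne la position: x(t) = 10·cos(4·t). En utilisant x(t) = 10·cos(4·t) et en substituant t = pi/4, nous trouvons x = -10.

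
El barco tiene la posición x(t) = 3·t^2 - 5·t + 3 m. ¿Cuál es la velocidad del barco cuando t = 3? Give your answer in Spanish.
Para resolver esto, necesitamos tomar 1 derivada de nuestra ecuación de la posición x(t) = 3·t^2 - 5·t + 3. Derivando la posición, obtenemos la velocidad: v(t) = 6·t - 5. Usando v(t) = 6·t - 5 y sustituyendo t = 3, encontramos v = 13.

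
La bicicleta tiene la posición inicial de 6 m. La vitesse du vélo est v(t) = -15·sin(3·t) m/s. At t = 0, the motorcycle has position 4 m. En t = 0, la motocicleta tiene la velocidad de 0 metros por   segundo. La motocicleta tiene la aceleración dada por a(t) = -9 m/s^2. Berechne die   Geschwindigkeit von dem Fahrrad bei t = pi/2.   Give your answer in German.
Wir haben die Geschwindigkeit v(t) = -15·sin(3·t). Durch Einsetzen von t = pi/2: v(pi/2) = 15.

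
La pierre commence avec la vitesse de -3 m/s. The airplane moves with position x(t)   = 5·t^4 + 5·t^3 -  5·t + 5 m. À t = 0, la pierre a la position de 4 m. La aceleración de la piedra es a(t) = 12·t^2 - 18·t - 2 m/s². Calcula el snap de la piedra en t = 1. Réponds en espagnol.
Para resolver esto, necesitamos tomar 2 derivadas de nuestra ecuación de la aceleración a(t) = 12·t^2 - 18·t - 2. Tomando d/dt de a(t), encontramos j(t) = 24·t - 18. Tomando d/dt de j(t), encontramos s(t) = 24. Usando s(t) = 24 y sustituyendo t = 1, encontramos s = 24.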